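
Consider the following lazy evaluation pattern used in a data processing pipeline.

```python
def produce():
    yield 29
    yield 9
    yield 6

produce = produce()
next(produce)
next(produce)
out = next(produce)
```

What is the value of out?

Step 1: produce() creates a generator.
Step 2: next(produce) yields 29 (consumed and discarded).
Step 3: next(produce) yields 9 (consumed and discarded).
Step 4: next(produce) yields 6, assigned to out.
Therefore out = 6.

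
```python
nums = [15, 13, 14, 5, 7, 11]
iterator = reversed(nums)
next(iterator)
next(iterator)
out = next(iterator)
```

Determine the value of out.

Step 1: reversed([15, 13, 14, 5, 7, 11]) gives iterator: [11, 7, 5, 14, 13, 15].
Step 2: First next() = 11, second next() = 7.
Step 3: Third next() = 5.
Therefore out = 5.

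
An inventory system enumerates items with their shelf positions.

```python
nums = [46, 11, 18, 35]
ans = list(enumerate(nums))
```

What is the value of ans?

Step 1: enumerate pairs each element with its index:
  (0, 46)
  (1, 11)
  (2, 18)
  (3, 35)
Therefore ans = [(0, 46), (1, 11), (2, 18), (3, 35)].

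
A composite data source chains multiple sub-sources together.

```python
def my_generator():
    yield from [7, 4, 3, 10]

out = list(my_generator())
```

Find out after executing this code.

Step 1: yield from delegates to the iterable, yielding each element.
Step 2: Collected values: [7, 4, 3, 10].
Therefore out = [7, 4, 3, 10].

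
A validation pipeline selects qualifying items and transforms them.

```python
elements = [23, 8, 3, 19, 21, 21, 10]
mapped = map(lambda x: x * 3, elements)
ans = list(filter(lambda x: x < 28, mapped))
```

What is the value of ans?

Step 1: Map x * 3:
  23 -> 69
  8 -> 24
  3 -> 9
  19 -> 57
  21 -> 63
  21 -> 63
  10 -> 30
Step 2: Filter for < 28:
  69: removed
  24: kept
  9: kept
  57: removed
  63: removed
  63: removed
  30: removed
Therefore ans = [24, 9].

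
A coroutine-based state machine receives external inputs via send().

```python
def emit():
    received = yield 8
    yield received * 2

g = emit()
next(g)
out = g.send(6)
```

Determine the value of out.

Step 1: next(g) advances to first yield, producing 8.
Step 2: send(6) resumes, received = 6.
Step 3: yield received * 2 = 6 * 2 = 12.
Therefore out = 12.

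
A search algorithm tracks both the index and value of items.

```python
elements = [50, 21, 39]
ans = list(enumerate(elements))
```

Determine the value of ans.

Step 1: enumerate pairs each element with its index:
  (0, 50)
  (1, 21)
  (2, 39)
Therefore ans = [(0, 50), (1, 21), (2, 39)].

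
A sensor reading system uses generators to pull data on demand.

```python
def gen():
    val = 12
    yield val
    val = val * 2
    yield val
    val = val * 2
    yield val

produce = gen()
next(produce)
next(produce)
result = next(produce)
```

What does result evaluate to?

Step 1: Trace through generator execution:
  Yield 1: val starts at 12, yield 12
  Yield 2: val = 12 * 2 = 24, yield 24
  Yield 3: val = 24 * 2 = 48, yield 48
Step 2: First next() gets 12, second next() gets the second value, third next() yields 48.
Therefore result = 48.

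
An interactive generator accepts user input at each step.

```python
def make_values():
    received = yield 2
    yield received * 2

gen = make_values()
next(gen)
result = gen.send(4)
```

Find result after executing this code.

Step 1: next(gen) advances to first yield, producing 2.
Step 2: send(4) resumes, received = 4.
Step 3: yield received * 2 = 4 * 2 = 8.
Therefore result = 8.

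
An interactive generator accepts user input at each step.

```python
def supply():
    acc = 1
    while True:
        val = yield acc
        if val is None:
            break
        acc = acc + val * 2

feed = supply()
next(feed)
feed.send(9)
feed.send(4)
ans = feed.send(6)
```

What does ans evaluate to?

Step 1: next() -> yield acc=1.
Step 2: send(9) -> val=9, acc = 1 + 9*2 = 19, yield 19.
Step 3: send(4) -> val=4, acc = 19 + 4*2 = 27, yield 27.
Step 4: send(6) -> val=6, acc = 27 + 6*2 = 39, yield 39.
Therefore ans = 39.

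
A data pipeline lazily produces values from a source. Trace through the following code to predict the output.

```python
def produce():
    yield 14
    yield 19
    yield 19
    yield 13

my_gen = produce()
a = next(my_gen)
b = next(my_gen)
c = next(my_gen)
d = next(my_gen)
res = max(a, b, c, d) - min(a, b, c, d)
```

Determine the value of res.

Step 1: Create generator and consume all values:
  a = next(my_gen) = 14
  b = next(my_gen) = 19
  c = next(my_gen) = 19
  d = next(my_gen) = 13
Step 2: max = 19, min = 13, res = 19 - 13 = 6.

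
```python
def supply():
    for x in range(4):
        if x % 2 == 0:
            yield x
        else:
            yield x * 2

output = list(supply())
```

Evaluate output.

Step 1: For each x in range(4), yield x if even, else x*2:
  x=0 (even): yield 0
  x=1 (odd): yield 1*2 = 2
  x=2 (even): yield 2
  x=3 (odd): yield 3*2 = 6
Therefore output = [0, 2, 2, 6].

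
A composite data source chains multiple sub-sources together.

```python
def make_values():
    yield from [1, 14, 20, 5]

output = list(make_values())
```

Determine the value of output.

Step 1: yield from delegates to the iterable, yielding each element.
Step 2: Collected values: [1, 14, 20, 5].
Therefore output = [1, 14, 20, 5].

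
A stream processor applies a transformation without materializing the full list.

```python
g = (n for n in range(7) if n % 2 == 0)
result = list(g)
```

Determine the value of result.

Step 1: Filter range(7) keeping only even values:
  n=0: even, included
  n=1: odd, excluded
  n=2: even, included
  n=3: odd, excluded
  n=4: even, included
  n=5: odd, excluded
  n=6: even, included
Therefore result = [0, 2, 4, 6].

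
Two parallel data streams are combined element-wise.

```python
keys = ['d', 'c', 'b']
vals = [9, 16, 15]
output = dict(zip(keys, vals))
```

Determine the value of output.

Step 1: zip pairs keys with values:
  'd' -> 9
  'c' -> 16
  'b' -> 15
Therefore output = {'d': 9, 'c': 16, 'b': 15}.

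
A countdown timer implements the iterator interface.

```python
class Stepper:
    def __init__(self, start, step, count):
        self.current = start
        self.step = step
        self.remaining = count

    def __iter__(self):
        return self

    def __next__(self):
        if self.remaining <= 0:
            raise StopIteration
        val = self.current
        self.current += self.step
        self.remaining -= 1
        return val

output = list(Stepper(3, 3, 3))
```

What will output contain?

Step 1: Stepper starts at 3, increments by 3, for 3 steps:
  Yield 3, then current += 3
  Yield 6, then current += 3
  Yield 9, then current += 3
Therefore output = [3, 6, 9].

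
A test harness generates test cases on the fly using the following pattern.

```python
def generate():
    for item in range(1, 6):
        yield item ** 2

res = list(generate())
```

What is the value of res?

Step 1: For each item in range(1, 6), yield item**2:
  item=1: yield 1**2 = 1
  item=2: yield 2**2 = 4
  item=3: yield 3**2 = 9
  item=4: yield 4**2 = 16
  item=5: yield 5**2 = 25
Therefore res = [1, 4, 9, 16, 25].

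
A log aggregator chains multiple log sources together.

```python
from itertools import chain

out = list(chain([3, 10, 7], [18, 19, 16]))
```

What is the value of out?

Step 1: chain() concatenates iterables: [3, 10, 7] + [18, 19, 16].
Therefore out = [3, 10, 7, 18, 19, 16].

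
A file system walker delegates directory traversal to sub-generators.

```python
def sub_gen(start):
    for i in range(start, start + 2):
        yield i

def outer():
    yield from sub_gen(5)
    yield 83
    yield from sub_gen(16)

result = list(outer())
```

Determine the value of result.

Step 1: outer() delegates to sub_gen(5):
  yield 5
  yield 6
Step 2: yield 83
Step 3: Delegates to sub_gen(16):
  yield 16
  yield 17
Therefore result = [5, 6, 83, 16, 17].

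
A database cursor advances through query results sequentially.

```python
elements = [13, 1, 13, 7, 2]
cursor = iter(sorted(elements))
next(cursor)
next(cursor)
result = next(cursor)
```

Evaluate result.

Step 1: sorted([13, 1, 13, 7, 2]) = [1, 2, 7, 13, 13].
Step 2: Create iterator and skip 2 elements.
Step 3: next() returns 7.
Therefore result = 7.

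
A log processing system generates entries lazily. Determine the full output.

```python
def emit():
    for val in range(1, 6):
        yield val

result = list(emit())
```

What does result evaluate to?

Step 1: The generator yields each value from range(1, 6).
Step 2: list() consumes all yields: [1, 2, 3, 4, 5].
Therefore result = [1, 2, 3, 4, 5].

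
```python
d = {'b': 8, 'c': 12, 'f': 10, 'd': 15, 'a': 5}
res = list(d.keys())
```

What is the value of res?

Step 1: d.keys() returns the dictionary keys in insertion order.
Therefore res = ['b', 'c', 'f', 'd', 'a'].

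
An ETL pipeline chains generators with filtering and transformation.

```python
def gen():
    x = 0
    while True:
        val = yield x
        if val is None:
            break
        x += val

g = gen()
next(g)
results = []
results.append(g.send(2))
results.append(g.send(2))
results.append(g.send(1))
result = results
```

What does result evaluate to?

Step 1: next(g) -> yield 0.
Step 2: send(2) -> x = 2, yield 2.
Step 3: send(2) -> x = 4, yield 4.
Step 4: send(1) -> x = 5, yield 5.
Therefore result = [2, 4, 5].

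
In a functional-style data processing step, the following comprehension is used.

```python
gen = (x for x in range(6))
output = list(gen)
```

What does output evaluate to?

Step 1: Generator expression iterates range(6): [0, 1, 2, 3, 4, 5].
Step 2: list() collects all values.
Therefore output = [0, 1, 2, 3, 4, 5].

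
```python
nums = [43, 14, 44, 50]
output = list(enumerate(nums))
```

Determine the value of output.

Step 1: enumerate pairs each element with its index:
  (0, 43)
  (1, 14)
  (2, 44)
  (3, 50)
Therefore output = [(0, 43), (1, 14), (2, 44), (3, 50)].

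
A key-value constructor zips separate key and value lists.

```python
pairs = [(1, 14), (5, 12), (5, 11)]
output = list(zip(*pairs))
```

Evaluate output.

Step 1: zip(*pairs) transposes: unzips [(1, 14), (5, 12), (5, 11)] into separate sequences.
Step 2: First elements: (1, 5, 5), second elements: (14, 12, 11).
Therefore output = [(1, 5, 5), (14, 12, 11)].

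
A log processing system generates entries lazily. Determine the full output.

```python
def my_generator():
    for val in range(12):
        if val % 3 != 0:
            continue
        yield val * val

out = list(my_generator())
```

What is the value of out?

Step 1: Only yield val**2 when val is divisible by 3:
  val=0: 0 % 3 == 0, yield 0**2 = 0
  val=3: 3 % 3 == 0, yield 3**2 = 9
  val=6: 6 % 3 == 0, yield 6**2 = 36
  val=9: 9 % 3 == 0, yield 9**2 = 81
Therefore out = [0, 9, 36, 81].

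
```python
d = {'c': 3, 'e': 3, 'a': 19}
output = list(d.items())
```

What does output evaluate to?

Step 1: d.items() returns (key, value) pairs in insertion order.
Therefore output = [('c', 3), ('e', 3), ('a', 19)].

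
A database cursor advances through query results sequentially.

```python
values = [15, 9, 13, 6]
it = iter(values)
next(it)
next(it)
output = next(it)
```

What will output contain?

Step 1: Create iterator over [15, 9, 13, 6].
Step 2: next() consumes 15.
Step 3: next() consumes 9.
Step 4: next() returns 13.
Therefore output = 13.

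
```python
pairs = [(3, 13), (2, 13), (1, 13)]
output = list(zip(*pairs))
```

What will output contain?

Step 1: zip(*pairs) transposes: unzips [(3, 13), (2, 13), (1, 13)] into separate sequences.
Step 2: First elements: (3, 2, 1), second elements: (13, 13, 13).
Therefore output = [(3, 2, 1), (13, 13, 13)].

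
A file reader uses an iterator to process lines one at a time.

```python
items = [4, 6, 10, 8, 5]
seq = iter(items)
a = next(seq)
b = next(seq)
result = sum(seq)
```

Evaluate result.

Step 1: Create iterator over [4, 6, 10, 8, 5].
Step 2: a = next() = 4, b = next() = 6.
Step 3: sum() of remaining [10, 8, 5] = 23.
Therefore result = 23.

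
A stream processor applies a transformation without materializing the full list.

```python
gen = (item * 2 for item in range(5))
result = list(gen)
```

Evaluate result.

Step 1: For each item in range(5), compute item*2:
  item=0: 0*2 = 0
  item=1: 1*2 = 2
  item=2: 2*2 = 4
  item=3: 3*2 = 6
  item=4: 4*2 = 8
Therefore result = [0, 2, 4, 6, 8].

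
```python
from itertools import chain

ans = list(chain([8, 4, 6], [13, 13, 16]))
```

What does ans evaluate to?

Step 1: chain() concatenates iterables: [8, 4, 6] + [13, 13, 16].
Therefore ans = [8, 4, 6, 13, 13, 16].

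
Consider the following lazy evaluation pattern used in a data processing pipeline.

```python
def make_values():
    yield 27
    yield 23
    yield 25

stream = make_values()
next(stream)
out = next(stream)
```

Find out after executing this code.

Step 1: make_values() creates a generator.
Step 2: next(stream) yields 27 (consumed and discarded).
Step 3: next(stream) yields 23, assigned to out.
Therefore out = 23.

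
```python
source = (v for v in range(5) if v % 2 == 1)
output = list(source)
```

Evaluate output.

Step 1: Filter range(5) keeping only odd values:
  v=0: even, excluded
  v=1: odd, included
  v=2: even, excluded
  v=3: odd, included
  v=4: even, excluded
Therefore output = [1, 3].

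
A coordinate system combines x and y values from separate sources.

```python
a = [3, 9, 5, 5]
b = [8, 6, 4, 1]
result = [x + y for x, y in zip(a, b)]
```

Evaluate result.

Step 1: Add corresponding elements:
  3 + 8 = 11
  9 + 6 = 15
  5 + 4 = 9
  5 + 1 = 6
Therefore result = [11, 15, 9, 6].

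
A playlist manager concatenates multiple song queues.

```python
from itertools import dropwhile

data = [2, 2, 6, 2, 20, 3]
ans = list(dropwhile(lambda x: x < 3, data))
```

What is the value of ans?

Step 1: dropwhile drops elements while < 3:
  2 < 3: dropped
  2 < 3: dropped
  6: kept (dropping stopped)
Step 2: Remaining elements kept regardless of condition.
Therefore ans = [6, 2, 20, 3].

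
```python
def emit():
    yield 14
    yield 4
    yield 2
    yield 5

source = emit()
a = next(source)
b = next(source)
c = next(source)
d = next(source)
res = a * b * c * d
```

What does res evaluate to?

Step 1: Create generator and consume all values:
  a = next(source) = 14
  b = next(source) = 4
  c = next(source) = 2
  d = next(source) = 5
Step 2: res = 14 * 4 * 2 * 5 = 560.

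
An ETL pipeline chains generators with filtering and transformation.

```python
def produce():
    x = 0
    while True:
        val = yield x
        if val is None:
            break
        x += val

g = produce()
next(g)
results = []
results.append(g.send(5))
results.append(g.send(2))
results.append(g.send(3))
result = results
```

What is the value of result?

Step 1: next(g) -> yield 0.
Step 2: send(5) -> x = 5, yield 5.
Step 3: send(2) -> x = 7, yield 7.
Step 4: send(3) -> x = 10, yield 10.
Therefore result = [5, 7, 10].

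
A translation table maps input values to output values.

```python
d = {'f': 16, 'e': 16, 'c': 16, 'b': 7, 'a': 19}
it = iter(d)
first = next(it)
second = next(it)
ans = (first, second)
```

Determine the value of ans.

Step 1: iter(d) iterates over keys: ['f', 'e', 'c', 'b', 'a'].
Step 2: first = next(it) = 'f', second = next(it) = 'e'.
Therefore ans = ('f', 'e').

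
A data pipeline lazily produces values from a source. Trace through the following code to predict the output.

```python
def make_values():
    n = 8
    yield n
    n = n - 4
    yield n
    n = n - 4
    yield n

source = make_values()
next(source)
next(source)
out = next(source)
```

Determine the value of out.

Step 1: Trace through generator execution:
  Yield 1: n starts at 8, yield 8
  Yield 2: n = 8 - 4 = 4, yield 4
  Yield 3: n = 4 - 4 = 0, yield 0
Step 2: First next() gets 8, second next() gets the second value, third next() yields 0.
Therefore out = 0.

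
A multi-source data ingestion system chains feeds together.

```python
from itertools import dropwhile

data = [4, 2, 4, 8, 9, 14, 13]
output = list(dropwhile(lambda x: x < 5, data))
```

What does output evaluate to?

Step 1: dropwhile drops elements while < 5:
  4 < 5: dropped
  2 < 5: dropped
  4 < 5: dropped
  8: kept (dropping stopped)
Step 2: Remaining elements kept regardless of condition.
Therefore output = [8, 9, 14, 13].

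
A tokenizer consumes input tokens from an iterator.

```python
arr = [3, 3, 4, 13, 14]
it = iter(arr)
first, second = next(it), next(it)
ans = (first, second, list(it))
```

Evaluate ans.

Step 1: Create iterator over [3, 3, 4, 13, 14].
Step 2: first = 3, second = 3.
Step 3: Remaining elements: [4, 13, 14].
Therefore ans = (3, 3, [4, 13, 14]).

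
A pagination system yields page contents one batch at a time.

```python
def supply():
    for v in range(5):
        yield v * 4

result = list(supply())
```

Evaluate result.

Step 1: For each v in range(5), yield v * 4:
  v=0: yield 0 * 4 = 0
  v=1: yield 1 * 4 = 4
  v=2: yield 2 * 4 = 8
  v=3: yield 3 * 4 = 12
  v=4: yield 4 * 4 = 16
Therefore result = [0, 4, 8, 12, 16].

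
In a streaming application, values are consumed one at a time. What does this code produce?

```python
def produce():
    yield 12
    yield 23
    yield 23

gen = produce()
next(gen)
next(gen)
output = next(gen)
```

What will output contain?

Step 1: produce() creates a generator.
Step 2: next(gen) yields 12 (consumed and discarded).
Step 3: next(gen) yields 23 (consumed and discarded).
Step 4: next(gen) yields 23, assigned to output.
Therefore output = 23.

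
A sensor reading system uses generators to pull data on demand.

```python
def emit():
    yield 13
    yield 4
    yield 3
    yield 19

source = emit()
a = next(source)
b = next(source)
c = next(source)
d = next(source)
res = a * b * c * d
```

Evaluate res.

Step 1: Create generator and consume all values:
  a = next(source) = 13
  b = next(source) = 4
  c = next(source) = 3
  d = next(source) = 19
Step 2: res = 13 * 4 * 3 * 19 = 2964.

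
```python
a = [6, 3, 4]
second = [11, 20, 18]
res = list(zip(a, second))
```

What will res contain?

Step 1: zip pairs elements at same index:
  Index 0: (6, 11)
  Index 1: (3, 20)
  Index 2: (4, 18)
Therefore res = [(6, 11), (3, 20), (4, 18)].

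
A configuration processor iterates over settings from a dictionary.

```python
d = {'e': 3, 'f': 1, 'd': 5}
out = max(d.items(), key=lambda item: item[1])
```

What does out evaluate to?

Step 1: Find item with maximum value:
  ('e', 3)
  ('f', 1)
  ('d', 5)
Step 2: Maximum value is 5 at key 'd'.
Therefore out = ('d', 5).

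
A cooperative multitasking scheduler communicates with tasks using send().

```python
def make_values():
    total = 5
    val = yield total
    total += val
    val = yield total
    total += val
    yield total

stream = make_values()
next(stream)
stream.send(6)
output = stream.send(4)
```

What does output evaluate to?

Step 1: next() -> yield total=5.
Step 2: send(6) -> val=6, total = 5+6 = 11, yield 11.
Step 3: send(4) -> val=4, total = 11+4 = 15, yield 15.
Therefore output = 15.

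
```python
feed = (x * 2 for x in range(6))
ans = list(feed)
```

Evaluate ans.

Step 1: For each x in range(6), compute x*2:
  x=0: 0*2 = 0
  x=1: 1*2 = 2
  x=2: 2*2 = 4
  x=3: 3*2 = 6
  x=4: 4*2 = 8
  x=5: 5*2 = 10
Therefore ans = [0, 2, 4, 6, 8, 10].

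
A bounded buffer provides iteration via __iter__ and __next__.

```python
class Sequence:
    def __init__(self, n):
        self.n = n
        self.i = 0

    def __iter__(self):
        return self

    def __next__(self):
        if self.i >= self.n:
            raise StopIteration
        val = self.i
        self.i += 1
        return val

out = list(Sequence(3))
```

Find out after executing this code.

Step 1: Sequence(3) creates an iterator counting 0 to 2.
Step 2: list() consumes all values: [0, 1, 2].
Therefore out = [0, 1, 2].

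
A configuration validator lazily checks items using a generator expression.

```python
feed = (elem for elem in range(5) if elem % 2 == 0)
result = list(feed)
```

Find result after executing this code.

Step 1: Filter range(5) keeping only even values:
  elem=0: even, included
  elem=1: odd, excluded
  elem=2: even, included
  elem=3: odd, excluded
  elem=4: even, included
Therefore result = [0, 2, 4].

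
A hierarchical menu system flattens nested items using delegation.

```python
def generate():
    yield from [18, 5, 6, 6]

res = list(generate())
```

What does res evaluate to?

Step 1: yield from delegates to the iterable, yielding each element.
Step 2: Collected values: [18, 5, 6, 6].
Therefore res = [18, 5, 6, 6].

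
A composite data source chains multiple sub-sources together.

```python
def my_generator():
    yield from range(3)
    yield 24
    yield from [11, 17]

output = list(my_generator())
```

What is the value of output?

Step 1: Trace yields in order:
  yield 0
  yield 1
  yield 2
  yield 24
  yield 11
  yield 17
Therefore output = [0, 1, 2, 24, 11, 17].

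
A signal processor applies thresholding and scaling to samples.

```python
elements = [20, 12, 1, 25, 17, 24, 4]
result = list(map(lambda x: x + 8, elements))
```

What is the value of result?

Step 1: Apply lambda x: x + 8 to each element:
  20 -> 28
  12 -> 20
  1 -> 9
  25 -> 33
  17 -> 25
  24 -> 32
  4 -> 12
Therefore result = [28, 20, 9, 33, 25, 32, 12].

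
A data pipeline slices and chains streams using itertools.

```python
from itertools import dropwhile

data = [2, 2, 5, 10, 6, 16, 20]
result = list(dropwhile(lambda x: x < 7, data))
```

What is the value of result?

Step 1: dropwhile drops elements while < 7:
  2 < 7: dropped
  2 < 7: dropped
  5 < 7: dropped
  10: kept (dropping stopped)
Step 2: Remaining elements kept regardless of condition.
Therefore result = [10, 6, 16, 20].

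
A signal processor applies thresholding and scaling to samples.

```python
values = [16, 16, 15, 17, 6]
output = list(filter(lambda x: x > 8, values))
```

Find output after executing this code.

Step 1: Filter elements > 8:
  16: kept
  16: kept
  15: kept
  17: kept
  6: removed
Therefore output = [16, 16, 15, 17].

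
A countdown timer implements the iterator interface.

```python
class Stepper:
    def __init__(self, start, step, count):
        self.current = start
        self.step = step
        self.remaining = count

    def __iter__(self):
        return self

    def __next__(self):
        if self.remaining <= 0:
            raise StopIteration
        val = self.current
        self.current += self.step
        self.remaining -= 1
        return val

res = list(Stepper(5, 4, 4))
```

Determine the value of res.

Step 1: Stepper starts at 5, increments by 4, for 4 steps:
  Yield 5, then current += 4
  Yield 9, then current += 4
  Yield 13, then current += 4
  Yield 17, then current += 4
Therefore res = [5, 9, 13, 17].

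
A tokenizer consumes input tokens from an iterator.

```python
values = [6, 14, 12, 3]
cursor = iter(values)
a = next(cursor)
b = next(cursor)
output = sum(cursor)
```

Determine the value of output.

Step 1: Create iterator over [6, 14, 12, 3].
Step 2: a = next() = 6, b = next() = 14.
Step 3: sum() of remaining [12, 3] = 15.
Therefore output = 15.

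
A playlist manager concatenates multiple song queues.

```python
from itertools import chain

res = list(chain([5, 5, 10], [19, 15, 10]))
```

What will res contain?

Step 1: chain() concatenates iterables: [5, 5, 10] + [19, 15, 10].
Therefore res = [5, 5, 10, 19, 15, 10].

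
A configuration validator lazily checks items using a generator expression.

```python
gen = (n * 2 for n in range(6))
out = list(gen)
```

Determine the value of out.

Step 1: For each n in range(6), compute n*2:
  n=0: 0*2 = 0
  n=1: 1*2 = 2
  n=2: 2*2 = 4
  n=3: 3*2 = 6
  n=4: 4*2 = 8
  n=5: 5*2 = 10
Therefore out = [0, 2, 4, 6, 8, 10].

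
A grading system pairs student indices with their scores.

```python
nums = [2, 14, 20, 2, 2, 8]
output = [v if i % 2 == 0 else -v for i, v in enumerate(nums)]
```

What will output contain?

Step 1: For each (i, v), keep v if i is even, negate if odd:
  i=0 (even): keep 2
  i=1 (odd): negate to -14
  i=2 (even): keep 20
  i=3 (odd): negate to -2
  i=4 (even): keep 2
  i=5 (odd): negate to -8
Therefore output = [2, -14, 20, -2, 2, -8].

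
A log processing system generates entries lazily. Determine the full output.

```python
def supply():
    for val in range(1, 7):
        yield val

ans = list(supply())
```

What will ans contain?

Step 1: The generator yields each value from range(1, 7).
Step 2: list() consumes all yields: [1, 2, 3, 4, 5, 6].
Therefore ans = [1, 2, 3, 4, 5, 6].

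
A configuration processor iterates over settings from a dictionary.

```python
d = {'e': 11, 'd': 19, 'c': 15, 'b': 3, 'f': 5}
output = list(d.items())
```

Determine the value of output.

Step 1: d.items() returns (key, value) pairs in insertion order.
Therefore output = [('e', 11), ('d', 19), ('c', 15), ('b', 3), ('f', 5)].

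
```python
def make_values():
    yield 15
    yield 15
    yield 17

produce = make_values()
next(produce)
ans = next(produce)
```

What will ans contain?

Step 1: make_values() creates a generator.
Step 2: next(produce) yields 15 (consumed and discarded).
Step 3: next(produce) yields 15, assigned to ans.
Therefore ans = 15.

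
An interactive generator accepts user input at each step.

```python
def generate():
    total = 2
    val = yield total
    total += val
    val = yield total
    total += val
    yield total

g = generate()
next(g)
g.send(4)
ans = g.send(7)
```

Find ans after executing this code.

Step 1: next() -> yield total=2.
Step 2: send(4) -> val=4, total = 2+4 = 6, yield 6.
Step 3: send(7) -> val=7, total = 6+7 = 13, yield 13.
Therefore ans = 13.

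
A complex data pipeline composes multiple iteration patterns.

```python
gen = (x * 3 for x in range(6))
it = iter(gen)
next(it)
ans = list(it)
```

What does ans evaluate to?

Step 1: Generator produces [0, 3, 6, 9, 12, 15].
Step 2: next(it) consumes first element (0).
Step 3: list(it) collects remaining: [3, 6, 9, 12, 15].
Therefore ans = [3, 6, 9, 12, 15].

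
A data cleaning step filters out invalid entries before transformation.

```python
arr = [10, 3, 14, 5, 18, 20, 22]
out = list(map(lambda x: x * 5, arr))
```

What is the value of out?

Step 1: Apply lambda x: x * 5 to each element:
  10 -> 50
  3 -> 15
  14 -> 70
  5 -> 25
  18 -> 90
  20 -> 100
  22 -> 110
Therefore out = [50, 15, 70, 25, 90, 100, 110].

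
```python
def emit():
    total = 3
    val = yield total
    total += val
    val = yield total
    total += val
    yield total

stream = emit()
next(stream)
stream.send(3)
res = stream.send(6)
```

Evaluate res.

Step 1: next() -> yield total=3.
Step 2: send(3) -> val=3, total = 3+3 = 6, yield 6.
Step 3: send(6) -> val=6, total = 6+6 = 12, yield 12.
Therefore res = 12.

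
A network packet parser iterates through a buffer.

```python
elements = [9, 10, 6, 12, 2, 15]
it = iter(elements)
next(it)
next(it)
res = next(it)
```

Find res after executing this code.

Step 1: Create iterator over [9, 10, 6, 12, 2, 15].
Step 2: next() consumes 9.
Step 3: next() consumes 10.
Step 4: next() returns 6.
Therefore res = 6.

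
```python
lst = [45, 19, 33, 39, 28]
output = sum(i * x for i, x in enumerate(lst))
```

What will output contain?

Step 1: Compute i * x for each (i, x) in enumerate([45, 19, 33, 39, 28]):
  i=0, x=45: 0*45 = 0
  i=1, x=19: 1*19 = 19
  i=2, x=33: 2*33 = 66
  i=3, x=39: 3*39 = 117
  i=4, x=28: 4*28 = 112
Step 2: sum = 0 + 19 + 66 + 117 + 112 = 314.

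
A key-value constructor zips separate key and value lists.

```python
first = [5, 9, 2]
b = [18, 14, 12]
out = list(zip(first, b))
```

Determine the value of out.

Step 1: zip pairs elements at same index:
  Index 0: (5, 18)
  Index 1: (9, 14)
  Index 2: (2, 12)
Therefore out = [(5, 18), (9, 14), (2, 12)].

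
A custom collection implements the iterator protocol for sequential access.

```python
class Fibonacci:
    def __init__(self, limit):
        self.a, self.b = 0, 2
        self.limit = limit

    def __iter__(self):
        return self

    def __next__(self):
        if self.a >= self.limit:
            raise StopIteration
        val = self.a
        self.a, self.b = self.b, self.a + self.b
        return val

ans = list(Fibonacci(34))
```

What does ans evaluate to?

Step 1: Fibonacci-like sequence (a=0, b=2) until >= 34:
  Yield 0, then a,b = 2,2
  Yield 2, then a,b = 2,4
  Yield 2, then a,b = 4,6
  Yield 4, then a,b = 6,10
  Yield 6, then a,b = 10,16
  Yield 10, then a,b = 16,26
  Yield 16, then a,b = 26,42
  Yield 26, then a,b = 42,68
Step 2: 42 >= 34, stop.
Therefore ans = [0, 2, 2, 4, 6, 10, 16, 26].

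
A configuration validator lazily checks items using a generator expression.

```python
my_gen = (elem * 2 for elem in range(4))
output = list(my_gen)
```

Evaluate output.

Step 1: For each elem in range(4), compute elem*2:
  elem=0: 0*2 = 0
  elem=1: 1*2 = 2
  elem=2: 2*2 = 4
  elem=3: 3*2 = 6
Therefore output = [0, 2, 4, 6].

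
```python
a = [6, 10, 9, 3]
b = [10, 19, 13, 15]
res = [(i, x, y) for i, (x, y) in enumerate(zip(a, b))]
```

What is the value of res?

Step 1: enumerate(zip(a, b)) gives index with paired elements:
  i=0: (6, 10)
  i=1: (10, 19)
  i=2: (9, 13)
  i=3: (3, 15)
Therefore res = [(0, 6, 10), (1, 10, 19), (2, 9, 13), (3, 3, 15)].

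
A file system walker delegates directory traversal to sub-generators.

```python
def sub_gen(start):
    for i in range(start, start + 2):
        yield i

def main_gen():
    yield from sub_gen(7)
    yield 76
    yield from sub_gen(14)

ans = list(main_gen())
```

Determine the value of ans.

Step 1: main_gen() delegates to sub_gen(7):
  yield 7
  yield 8
Step 2: yield 76
Step 3: Delegates to sub_gen(14):
  yield 14
  yield 15
Therefore ans = [7, 8, 76, 14, 15].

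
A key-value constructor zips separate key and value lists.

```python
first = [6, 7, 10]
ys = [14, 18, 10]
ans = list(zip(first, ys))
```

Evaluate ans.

Step 1: zip pairs elements at same index:
  Index 0: (6, 14)
  Index 1: (7, 18)
  Index 2: (10, 10)
Therefore ans = [(6, 14), (7, 18), (10, 10)].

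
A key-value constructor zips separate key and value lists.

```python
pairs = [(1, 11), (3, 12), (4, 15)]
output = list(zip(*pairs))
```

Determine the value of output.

Step 1: zip(*pairs) transposes: unzips [(1, 11), (3, 12), (4, 15)] into separate sequences.
Step 2: First elements: (1, 3, 4), second elements: (11, 12, 15).
Therefore output = [(1, 3, 4), (11, 12, 15)].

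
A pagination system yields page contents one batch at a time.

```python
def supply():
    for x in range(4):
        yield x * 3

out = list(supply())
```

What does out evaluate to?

Step 1: For each x in range(4), yield x * 3:
  x=0: yield 0 * 3 = 0
  x=1: yield 1 * 3 = 3
  x=2: yield 2 * 3 = 6
  x=3: yield 3 * 3 = 9
Therefore out = [0, 3, 6, 9].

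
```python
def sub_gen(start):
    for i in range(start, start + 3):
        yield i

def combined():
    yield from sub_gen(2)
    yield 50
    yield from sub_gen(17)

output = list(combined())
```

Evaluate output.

Step 1: combined() delegates to sub_gen(2):
  yield 2
  yield 3
  yield 4
Step 2: yield 50
Step 3: Delegates to sub_gen(17):
  yield 17
  yield 18
  yield 19
Therefore output = [2, 3, 4, 50, 17, 18, 19].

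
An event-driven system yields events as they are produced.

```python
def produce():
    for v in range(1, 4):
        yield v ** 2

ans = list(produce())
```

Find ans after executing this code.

Step 1: For each v in range(1, 4), yield v**2:
  v=1: yield 1**2 = 1
  v=2: yield 2**2 = 4
  v=3: yield 3**2 = 9
Therefore ans = [1, 4, 9].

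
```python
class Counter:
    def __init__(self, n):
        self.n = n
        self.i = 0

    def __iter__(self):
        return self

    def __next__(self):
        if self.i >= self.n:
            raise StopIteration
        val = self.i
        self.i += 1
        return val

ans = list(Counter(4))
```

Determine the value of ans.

Step 1: Counter(4) creates an iterator counting 0 to 3.
Step 2: list() consumes all values: [0, 1, 2, 3].
Therefore ans = [0, 1, 2, 3].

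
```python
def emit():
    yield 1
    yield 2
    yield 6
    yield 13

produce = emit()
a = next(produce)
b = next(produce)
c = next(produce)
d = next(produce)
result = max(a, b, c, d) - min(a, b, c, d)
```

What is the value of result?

Step 1: Create generator and consume all values:
  a = next(produce) = 1
  b = next(produce) = 2
  c = next(produce) = 6
  d = next(produce) = 13
Step 2: max = 13, min = 1, result = 13 - 1 = 12.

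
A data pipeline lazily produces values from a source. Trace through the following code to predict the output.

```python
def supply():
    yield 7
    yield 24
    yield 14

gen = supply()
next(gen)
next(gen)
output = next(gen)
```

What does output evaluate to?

Step 1: supply() creates a generator.
Step 2: next(gen) yields 7 (consumed and discarded).
Step 3: next(gen) yields 24 (consumed and discarded).
Step 4: next(gen) yields 14, assigned to output.
Therefore output = 14.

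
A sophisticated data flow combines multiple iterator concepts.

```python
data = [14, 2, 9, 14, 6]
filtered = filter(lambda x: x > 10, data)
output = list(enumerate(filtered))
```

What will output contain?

Step 1: Filter [14, 2, 9, 14, 6] for > 10: [14, 14].
Step 2: enumerate re-indexes from 0: [(0, 14), (1, 14)].
Therefore output = [(0, 14), (1, 14)].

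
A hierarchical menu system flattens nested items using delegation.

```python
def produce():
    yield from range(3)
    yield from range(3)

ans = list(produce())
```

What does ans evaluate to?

Step 1: Trace yields in order:
  yield 0
  yield 1
  yield 2
  yield 0
  yield 1
  yield 2
Therefore ans = [0, 1, 2, 0, 1, 2].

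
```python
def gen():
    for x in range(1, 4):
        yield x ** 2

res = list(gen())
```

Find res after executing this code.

Step 1: For each x in range(1, 4), yield x**2:
  x=1: yield 1**2 = 1
  x=2: yield 2**2 = 4
  x=3: yield 3**2 = 9
Therefore res = [1, 4, 9].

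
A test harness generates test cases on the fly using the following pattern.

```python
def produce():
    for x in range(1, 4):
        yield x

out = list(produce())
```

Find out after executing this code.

Step 1: The generator yields each value from range(1, 4).
Step 2: list() consumes all yields: [1, 2, 3].
Therefore out = [1, 2, 3].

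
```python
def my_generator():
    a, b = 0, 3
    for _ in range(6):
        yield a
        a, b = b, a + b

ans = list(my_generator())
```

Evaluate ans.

Step 1: Fibonacci-like sequence starting with a=0, b=3:
  Iteration 1: yield a=0, then a,b = 3,3
  Iteration 2: yield a=3, then a,b = 3,6
  Iteration 3: yield a=3, then a,b = 6,9
  Iteration 4: yield a=6, then a,b = 9,15
  Iteration 5: yield a=9, then a,b = 15,24
  Iteration 6: yield a=15, then a,b = 24,39
Therefore ans = [0, 3, 3, 6, 9, 15].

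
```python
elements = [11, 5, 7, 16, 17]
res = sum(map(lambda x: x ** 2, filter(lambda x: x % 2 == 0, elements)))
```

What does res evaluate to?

Step 1: Filter even numbers from [11, 5, 7, 16, 17]: [16]
Step 2: Square each: [256]
Step 3: Sum = 256.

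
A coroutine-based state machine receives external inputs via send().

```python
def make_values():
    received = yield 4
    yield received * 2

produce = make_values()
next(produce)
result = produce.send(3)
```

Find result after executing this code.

Step 1: next(produce) advances to first yield, producing 4.
Step 2: send(3) resumes, received = 3.
Step 3: yield received * 2 = 3 * 2 = 6.
Therefore result = 6.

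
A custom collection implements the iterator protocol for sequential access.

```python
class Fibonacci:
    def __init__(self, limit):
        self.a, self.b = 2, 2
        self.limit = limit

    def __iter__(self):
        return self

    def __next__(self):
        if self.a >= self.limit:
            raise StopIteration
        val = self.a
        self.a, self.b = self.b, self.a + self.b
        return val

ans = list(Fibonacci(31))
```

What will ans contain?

Step 1: Fibonacci-like sequence (a=2, b=2) until >= 31:
  Yield 2, then a,b = 2,4
  Yield 2, then a,b = 4,6
  Yield 4, then a,b = 6,10
  Yield 6, then a,b = 10,16
  Yield 10, then a,b = 16,26
  Yield 16, then a,b = 26,42
  Yield 26, then a,b = 42,68
Step 2: 42 >= 31, stop.
Therefore ans = [2, 2, 4, 6, 10, 16, 26].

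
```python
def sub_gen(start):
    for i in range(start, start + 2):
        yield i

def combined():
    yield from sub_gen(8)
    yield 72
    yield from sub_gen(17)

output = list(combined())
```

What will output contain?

Step 1: combined() delegates to sub_gen(8):
  yield 8
  yield 9
Step 2: yield 72
Step 3: Delegates to sub_gen(17):
  yield 17
  yield 18
Therefore output = [8, 9, 72, 17, 18].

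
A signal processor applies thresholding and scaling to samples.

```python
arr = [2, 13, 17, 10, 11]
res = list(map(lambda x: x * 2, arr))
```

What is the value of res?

Step 1: Apply lambda x: x * 2 to each element:
  2 -> 4
  13 -> 26
  17 -> 34
  10 -> 20
  11 -> 22
Therefore res = [4, 26, 34, 20, 22].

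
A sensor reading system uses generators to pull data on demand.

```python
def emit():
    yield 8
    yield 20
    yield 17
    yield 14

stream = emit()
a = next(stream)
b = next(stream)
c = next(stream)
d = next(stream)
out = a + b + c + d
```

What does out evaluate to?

Step 1: Create generator and consume all values:
  a = next(stream) = 8
  b = next(stream) = 20
  c = next(stream) = 17
  d = next(stream) = 14
Step 2: out = 8 + 20 + 17 + 14 = 59.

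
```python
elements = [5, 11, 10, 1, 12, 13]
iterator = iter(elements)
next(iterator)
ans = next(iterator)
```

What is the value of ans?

Step 1: Create iterator over [5, 11, 10, 1, 12, 13].
Step 2: next() consumes 5.
Step 3: next() returns 11.
Therefore ans = 11.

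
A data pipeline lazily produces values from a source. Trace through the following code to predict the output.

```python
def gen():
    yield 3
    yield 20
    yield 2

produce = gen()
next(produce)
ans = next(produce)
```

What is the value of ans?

Step 1: gen() creates a generator.
Step 2: next(produce) yields 3 (consumed and discarded).
Step 3: next(produce) yields 20, assigned to ans.
Therefore ans = 20.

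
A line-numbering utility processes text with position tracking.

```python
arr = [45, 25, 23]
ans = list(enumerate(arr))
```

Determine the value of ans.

Step 1: enumerate pairs each element with its index:
  (0, 45)
  (1, 25)
  (2, 23)
Therefore ans = [(0, 45), (1, 25), (2, 23)].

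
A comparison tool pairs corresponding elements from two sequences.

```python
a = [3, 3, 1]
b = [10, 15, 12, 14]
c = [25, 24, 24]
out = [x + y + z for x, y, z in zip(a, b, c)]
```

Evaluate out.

Step 1: zip three lists (truncates to shortest, len=3):
  3 + 10 + 25 = 38
  3 + 15 + 24 = 42
  1 + 12 + 24 = 37
Therefore out = [38, 42, 37].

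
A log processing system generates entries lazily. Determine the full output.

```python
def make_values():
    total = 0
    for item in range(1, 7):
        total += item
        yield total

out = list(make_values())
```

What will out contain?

Step 1: Generator accumulates running sum:
  item=1: total = 1, yield 1
  item=2: total = 3, yield 3
  item=3: total = 6, yield 6
  item=4: total = 10, yield 10
  item=5: total = 15, yield 15
  item=6: total = 21, yield 21
Therefore out = [1, 3, 6, 10, 15, 21].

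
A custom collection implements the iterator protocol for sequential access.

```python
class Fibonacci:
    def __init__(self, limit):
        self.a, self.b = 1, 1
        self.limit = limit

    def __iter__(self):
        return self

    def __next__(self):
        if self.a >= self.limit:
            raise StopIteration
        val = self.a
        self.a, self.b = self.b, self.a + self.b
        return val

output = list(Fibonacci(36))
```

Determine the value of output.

Step 1: Fibonacci-like sequence (a=1, b=1) until >= 36:
  Yield 1, then a,b = 1,2
  Yield 1, then a,b = 2,3
  Yield 2, then a,b = 3,5
  Yield 3, then a,b = 5,8
  Yield 5, then a,b = 8,13
  Yield 8, then a,b = 13,21
  Yield 13, then a,b = 21,34
  Yield 21, then a,b = 34,55
  Yield 34, then a,b = 55,89
Step 2: 55 >= 36, stop.
Therefore output = [1, 1, 2, 3, 5, 8, 13, 21, 34].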